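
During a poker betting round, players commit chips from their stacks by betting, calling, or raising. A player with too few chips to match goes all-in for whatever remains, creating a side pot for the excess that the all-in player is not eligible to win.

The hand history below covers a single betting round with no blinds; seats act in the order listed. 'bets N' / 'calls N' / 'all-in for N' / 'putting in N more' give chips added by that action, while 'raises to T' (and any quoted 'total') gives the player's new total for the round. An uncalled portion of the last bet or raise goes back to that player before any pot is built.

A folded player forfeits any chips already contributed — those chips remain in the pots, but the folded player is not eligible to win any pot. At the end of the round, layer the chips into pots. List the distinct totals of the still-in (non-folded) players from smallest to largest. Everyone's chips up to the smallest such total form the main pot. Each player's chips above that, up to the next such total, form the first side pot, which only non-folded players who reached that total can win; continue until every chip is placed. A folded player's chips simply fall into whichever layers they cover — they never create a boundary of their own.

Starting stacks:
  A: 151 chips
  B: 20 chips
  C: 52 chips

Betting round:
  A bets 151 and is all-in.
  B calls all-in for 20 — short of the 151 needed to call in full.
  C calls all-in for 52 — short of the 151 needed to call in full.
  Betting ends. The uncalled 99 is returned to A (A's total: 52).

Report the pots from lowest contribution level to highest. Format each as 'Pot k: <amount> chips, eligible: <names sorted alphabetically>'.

Contributions (after 99 returned to A): A=52, B=20, C=52
Pot levels (distinct totals of non-folded players): 20, 52
Layer 1-20: 20 each from A, B, C = 20*3 = 60 chips; eligible A, B, C
Layer 21-52: 32 each from A, C = 32*2 = 64 chips; eligible A, C

Pot 1: 60 chips, eligible: A, B, C
Pot 2: 64 chips, eligible: A, C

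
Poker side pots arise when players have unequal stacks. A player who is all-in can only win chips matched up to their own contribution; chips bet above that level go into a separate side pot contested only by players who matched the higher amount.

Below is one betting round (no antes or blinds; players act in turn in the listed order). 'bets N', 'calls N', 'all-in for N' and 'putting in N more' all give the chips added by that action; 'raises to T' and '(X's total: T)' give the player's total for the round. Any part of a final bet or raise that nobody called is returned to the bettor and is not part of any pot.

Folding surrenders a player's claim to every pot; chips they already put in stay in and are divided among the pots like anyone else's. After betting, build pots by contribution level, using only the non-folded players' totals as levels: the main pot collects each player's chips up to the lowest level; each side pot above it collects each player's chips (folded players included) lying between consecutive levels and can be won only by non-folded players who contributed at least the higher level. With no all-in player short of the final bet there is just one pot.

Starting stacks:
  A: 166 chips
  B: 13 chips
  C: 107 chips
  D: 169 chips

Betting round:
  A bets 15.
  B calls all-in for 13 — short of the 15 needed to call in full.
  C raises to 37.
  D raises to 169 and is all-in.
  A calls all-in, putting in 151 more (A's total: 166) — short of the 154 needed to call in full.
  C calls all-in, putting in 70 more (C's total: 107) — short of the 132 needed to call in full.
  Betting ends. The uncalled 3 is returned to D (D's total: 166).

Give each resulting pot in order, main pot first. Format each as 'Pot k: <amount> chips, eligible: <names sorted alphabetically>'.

Contributions (after 3 returned to D): A=166, B=13, C=107, D=166
Pot levels (distinct totals of non-folded players): 13, 107, 166
Layer 1-13: 13 each from A, B, C, D = 13*4 = 52 chips; eligible A, B, C, D
Layer 14-107: 94 each from A, C, D = 94*3 = 282 chips; eligible A, C, D
Layer 108-166: 59 each from A, D = 59*2 = 118 chips; eligible A, D

Pot 1: 52 chips, eligible: A, B, C, D
Pot 2: 282 chips, eligible: A, C, D
Pot 3: 118 chips, eligible: A, D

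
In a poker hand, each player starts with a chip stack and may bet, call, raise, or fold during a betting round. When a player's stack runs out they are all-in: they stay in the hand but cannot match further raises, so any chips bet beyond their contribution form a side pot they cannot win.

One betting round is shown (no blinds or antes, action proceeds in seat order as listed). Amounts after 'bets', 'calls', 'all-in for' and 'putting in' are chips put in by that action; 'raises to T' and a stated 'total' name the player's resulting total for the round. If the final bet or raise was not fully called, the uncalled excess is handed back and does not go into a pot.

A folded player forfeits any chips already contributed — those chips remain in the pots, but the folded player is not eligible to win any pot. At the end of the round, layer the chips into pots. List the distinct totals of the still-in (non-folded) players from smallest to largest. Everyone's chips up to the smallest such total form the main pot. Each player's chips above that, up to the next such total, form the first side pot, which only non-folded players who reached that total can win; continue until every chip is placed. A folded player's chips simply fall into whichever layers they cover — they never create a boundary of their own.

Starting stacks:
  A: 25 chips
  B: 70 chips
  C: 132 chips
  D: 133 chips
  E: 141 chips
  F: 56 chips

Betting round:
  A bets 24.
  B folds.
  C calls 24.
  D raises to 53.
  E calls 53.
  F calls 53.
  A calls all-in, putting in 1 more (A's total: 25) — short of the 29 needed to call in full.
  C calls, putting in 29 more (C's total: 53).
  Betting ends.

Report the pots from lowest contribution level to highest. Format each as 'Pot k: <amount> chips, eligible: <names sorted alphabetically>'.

Pot 1: 125 chips, eligible: A, C, D, E, F
Pot 2: 112 chips, eligible: C, D, E, F

Derivation:
Contributions: A=25, C=53, D=53, E=53, F=53
Folded: B
Pot levels (distinct totals of non-folded players): 25, 53
Layer 1-25: 25 each from A, C, D, E, F = 25*5 = 125 chips; eligible A, C, D, E, F
Layer 26-53: 28 each from C, D, E, F = 28*4 = 112 chips; eligible C, D, E, F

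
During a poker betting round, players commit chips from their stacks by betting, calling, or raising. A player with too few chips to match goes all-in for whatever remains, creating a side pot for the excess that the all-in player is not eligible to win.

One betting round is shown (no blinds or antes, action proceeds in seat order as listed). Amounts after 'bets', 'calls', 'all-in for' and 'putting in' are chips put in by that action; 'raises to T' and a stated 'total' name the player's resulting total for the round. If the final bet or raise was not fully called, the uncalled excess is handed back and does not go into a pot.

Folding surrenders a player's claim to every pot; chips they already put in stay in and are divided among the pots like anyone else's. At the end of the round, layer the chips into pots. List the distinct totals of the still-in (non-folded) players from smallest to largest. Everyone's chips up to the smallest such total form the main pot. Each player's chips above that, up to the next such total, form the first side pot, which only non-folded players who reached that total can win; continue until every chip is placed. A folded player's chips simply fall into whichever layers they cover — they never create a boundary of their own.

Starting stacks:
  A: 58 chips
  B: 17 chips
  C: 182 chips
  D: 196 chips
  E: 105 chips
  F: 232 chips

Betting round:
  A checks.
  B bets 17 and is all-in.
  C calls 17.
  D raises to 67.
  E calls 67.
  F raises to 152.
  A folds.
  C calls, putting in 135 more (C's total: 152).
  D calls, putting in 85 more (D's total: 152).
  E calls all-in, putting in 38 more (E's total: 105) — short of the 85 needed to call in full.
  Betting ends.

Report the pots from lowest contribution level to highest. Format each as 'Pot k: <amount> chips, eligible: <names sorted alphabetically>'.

Contributions: B=17, C=152, D=152, E=105, F=152
Folded: A
Pot levels (distinct totals of non-folded players): 17, 105, 152
Layer 1-17: 17 each from B, C, D, E, F = 17*5 = 85 chips; eligible B, C, D, E, F
Layer 18-105: 88 each from C, D, E, F = 88*4 = 352 chips; eligible C, D, E, F
Layer 106-152: 47 each from C, D, F = 47*3 = 141 chips; eligible C, D, F

Pot 1: 85 chips, eligible: B, C, D, E, F
Pot 2: 352 chips, eligible: C, D, E, F
Pot 3: 141 chips, eligible: C, D, F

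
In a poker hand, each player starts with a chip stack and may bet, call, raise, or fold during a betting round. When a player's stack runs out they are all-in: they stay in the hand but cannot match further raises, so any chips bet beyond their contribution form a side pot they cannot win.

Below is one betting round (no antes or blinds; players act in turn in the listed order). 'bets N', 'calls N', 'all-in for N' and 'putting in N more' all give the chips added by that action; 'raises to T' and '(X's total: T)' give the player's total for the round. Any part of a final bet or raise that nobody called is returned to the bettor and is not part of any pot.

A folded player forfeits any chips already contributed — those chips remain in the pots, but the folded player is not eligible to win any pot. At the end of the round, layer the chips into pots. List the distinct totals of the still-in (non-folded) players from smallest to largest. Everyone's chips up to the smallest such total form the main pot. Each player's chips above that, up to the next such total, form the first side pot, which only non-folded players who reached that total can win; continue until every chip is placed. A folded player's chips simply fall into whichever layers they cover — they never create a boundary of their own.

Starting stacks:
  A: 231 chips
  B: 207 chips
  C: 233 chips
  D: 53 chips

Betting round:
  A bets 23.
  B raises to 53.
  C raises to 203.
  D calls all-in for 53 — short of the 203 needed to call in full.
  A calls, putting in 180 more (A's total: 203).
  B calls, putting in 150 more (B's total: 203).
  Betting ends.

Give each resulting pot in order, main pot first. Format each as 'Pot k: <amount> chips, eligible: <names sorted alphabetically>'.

Contributions: A=203, B=203, C=203, D=53
Pot levels (distinct totals of non-folded players): 53, 203
Layer 1-53: 53 each from A, B, C, D = 53*4 = 212 chips; eligible A, B, C, D
Layer 54-203: 150 each from A, B, C = 150*3 = 450 chips; eligible A, B, C

Pot 1: 212 chips, eligible: A, B, C, D
Pot 2: 450 chips, eligible: A, B, C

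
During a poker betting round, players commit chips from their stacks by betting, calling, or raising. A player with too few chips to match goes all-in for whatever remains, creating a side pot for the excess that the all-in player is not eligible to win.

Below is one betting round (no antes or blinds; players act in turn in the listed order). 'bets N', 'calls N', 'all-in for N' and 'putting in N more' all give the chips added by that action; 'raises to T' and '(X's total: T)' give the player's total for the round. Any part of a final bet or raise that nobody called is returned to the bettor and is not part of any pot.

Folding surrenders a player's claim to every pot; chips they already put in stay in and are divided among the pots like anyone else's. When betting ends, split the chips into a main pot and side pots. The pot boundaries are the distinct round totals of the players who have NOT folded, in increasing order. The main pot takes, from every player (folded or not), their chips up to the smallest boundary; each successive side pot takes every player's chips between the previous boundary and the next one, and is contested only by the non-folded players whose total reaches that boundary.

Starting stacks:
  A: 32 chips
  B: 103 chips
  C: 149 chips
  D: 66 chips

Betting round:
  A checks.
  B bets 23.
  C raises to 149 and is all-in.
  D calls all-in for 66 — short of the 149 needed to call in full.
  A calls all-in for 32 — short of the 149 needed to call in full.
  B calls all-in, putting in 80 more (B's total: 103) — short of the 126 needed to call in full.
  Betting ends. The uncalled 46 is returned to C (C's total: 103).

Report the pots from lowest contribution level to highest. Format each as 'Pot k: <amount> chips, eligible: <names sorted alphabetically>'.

Pot 1: 128 chips, eligible: A, B, C, D
Pot 2: 102 chips, eligible: B, C, D
Pot 3: 74 chips, eligible: B, C

Derivation:
Contributions (after 46 returned to C): A=32, B=103, C=103, D=66
Pot levels (distinct totals of non-folded players): 32, 66, 103
Layer 1-32: 32 each from A, B, C, D = 32*4 = 128 chips; eligible A, B, C, D
Layer 33-66: 34 each from B, C, D = 34*3 = 102 chips; eligible B, C, D
Layer 67-103: 37 each from B, C = 37*2 = 74 chips; eligible B, C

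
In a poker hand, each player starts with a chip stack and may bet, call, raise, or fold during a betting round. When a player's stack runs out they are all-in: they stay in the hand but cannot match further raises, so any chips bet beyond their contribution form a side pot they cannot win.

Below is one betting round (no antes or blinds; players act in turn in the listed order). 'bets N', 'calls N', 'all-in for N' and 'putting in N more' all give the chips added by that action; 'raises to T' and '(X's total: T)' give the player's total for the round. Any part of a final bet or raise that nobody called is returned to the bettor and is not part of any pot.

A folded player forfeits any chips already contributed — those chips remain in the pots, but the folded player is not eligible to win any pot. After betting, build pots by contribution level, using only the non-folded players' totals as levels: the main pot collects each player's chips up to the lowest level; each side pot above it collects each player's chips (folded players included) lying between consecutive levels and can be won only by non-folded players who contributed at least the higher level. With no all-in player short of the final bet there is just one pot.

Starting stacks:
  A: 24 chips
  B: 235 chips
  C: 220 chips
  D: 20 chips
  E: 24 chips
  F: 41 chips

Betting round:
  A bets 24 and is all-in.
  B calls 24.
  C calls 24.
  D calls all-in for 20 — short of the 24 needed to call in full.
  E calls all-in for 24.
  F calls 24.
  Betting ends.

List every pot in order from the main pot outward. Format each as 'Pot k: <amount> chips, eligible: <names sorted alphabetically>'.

Pot 1: 120 chips, eligible: A, B, C, D, E, F
Pot 2: 20 chips, eligible: A, B, C, E, F

Derivation:
Contributions: A=24, B=24, C=24, D=20, E=24, F=24
Pot levels (distinct totals of non-folded players): 20, 24
Layer 1-20: 20 each from A, B, C, D, E, F = 20*6 = 120 chips; eligible A, B, C, D, E, F
Layer 21-24: 4 each from A, B, C, E, F = 4*5 = 20 chips; eligible A, B, C, E, F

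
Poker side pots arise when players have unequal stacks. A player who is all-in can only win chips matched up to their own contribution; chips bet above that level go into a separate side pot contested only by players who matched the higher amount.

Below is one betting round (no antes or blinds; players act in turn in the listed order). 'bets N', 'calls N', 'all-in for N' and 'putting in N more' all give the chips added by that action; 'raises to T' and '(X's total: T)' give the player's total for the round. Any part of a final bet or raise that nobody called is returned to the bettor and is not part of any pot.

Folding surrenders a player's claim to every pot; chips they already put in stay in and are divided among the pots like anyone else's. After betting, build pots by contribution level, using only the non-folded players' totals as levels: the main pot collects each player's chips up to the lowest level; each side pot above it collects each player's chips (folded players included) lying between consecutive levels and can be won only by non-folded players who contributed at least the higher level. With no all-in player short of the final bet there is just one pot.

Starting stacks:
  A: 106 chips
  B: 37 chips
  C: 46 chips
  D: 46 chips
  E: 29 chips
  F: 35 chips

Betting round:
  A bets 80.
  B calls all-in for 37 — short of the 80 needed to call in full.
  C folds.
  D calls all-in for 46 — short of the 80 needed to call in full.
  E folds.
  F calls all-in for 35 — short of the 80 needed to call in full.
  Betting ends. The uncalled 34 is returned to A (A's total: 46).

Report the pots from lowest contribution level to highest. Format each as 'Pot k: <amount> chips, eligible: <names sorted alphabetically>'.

Contributions (after 34 returned to A): A=46, B=37, D=46, F=35
Folded: C, E
Pot levels (distinct totals of non-folded players): 35, 37, 46
Layer 1-35: 35 each from A, B, D, F = 35*4 = 140 chips; eligible A, B, D, F
Layer 36-37: 2 each from A, B, D = 2*3 = 6 chips; eligible A, B, D
Layer 38-46: 9 each from A, D = 9*2 = 18 chips; eligible A, D

Pot 1: 140 chips, eligible: A, B, D, F
Pot 2: 6 chips, eligible: A, B, D
Pot 3: 18 chips, eligible: A, D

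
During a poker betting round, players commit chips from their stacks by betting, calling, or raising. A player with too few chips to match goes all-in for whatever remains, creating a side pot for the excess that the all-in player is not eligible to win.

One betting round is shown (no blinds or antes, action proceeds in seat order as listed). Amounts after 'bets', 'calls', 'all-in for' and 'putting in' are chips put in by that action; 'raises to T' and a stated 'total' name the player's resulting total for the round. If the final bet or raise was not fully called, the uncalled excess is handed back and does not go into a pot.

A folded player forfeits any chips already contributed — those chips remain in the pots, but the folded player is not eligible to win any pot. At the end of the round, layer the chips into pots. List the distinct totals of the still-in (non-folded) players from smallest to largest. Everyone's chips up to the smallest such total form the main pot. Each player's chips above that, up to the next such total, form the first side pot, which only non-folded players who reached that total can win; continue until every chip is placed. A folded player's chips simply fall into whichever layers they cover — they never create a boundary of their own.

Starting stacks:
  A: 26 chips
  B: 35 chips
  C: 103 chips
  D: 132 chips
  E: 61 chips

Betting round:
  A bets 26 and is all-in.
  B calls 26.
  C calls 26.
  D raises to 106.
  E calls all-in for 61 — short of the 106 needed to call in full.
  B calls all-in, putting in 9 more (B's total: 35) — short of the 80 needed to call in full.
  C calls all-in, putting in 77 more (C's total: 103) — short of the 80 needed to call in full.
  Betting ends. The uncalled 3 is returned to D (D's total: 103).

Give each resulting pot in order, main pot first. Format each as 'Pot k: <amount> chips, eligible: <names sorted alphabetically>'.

Contributions (after 3 returned to D): A=26, B=35, C=103, D=103, E=61
Pot levels (distinct totals of non-folded players): 26, 35, 61, 103
Layer 1-26: 26 each from A, B, C, D, E = 26*5 = 130 chips; eligible A, B, C, D, E
Layer 27-35: 9 each from B, C, D, E = 9*4 = 36 chips; eligible B, C, D, E
Layer 36-61: 26 each from C, D, E = 26*3 = 78 chips; eligible C, D, E
Layer 62-103: 42 each from C, D = 42*2 = 84 chips; eligible C, D

Pot 1: 130 chips, eligible: A, B, C, D, E
Pot 2: 36 chips, eligible: B, C, D, E
Pot 3: 78 chips, eligible: C, D, E
Pot 4: 84 chips, eligible: C, D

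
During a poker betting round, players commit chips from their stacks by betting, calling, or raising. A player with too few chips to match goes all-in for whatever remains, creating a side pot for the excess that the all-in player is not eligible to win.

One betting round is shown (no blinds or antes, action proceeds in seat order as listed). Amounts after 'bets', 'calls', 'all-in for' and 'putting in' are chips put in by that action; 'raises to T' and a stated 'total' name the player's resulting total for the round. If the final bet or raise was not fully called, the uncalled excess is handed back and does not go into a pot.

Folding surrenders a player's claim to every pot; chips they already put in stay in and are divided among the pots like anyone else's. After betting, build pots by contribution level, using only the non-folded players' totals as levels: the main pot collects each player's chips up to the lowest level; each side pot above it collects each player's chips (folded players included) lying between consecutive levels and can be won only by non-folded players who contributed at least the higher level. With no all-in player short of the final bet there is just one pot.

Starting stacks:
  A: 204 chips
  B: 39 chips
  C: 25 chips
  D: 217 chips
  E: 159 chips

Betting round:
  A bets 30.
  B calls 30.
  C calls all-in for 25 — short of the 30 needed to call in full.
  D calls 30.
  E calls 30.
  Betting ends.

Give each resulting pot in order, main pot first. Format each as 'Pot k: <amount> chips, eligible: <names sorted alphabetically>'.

Pot 1: 125 chips, eligible: A, B, C, D, E
Pot 2: 20 chips, eligible: A, B, D, E

Derivation:
Contributions: A=30, B=30, C=25, D=30, E=30
Pot levels (distinct totals of non-folded players): 25, 30
Layer 1-25: 25 each from A, B, C, D, E = 25*5 = 125 chips; eligible A, B, C, D, E
Layer 26-30: 5 each from A, B, D, E = 5*4 = 20 chips; eligible A, B, D, E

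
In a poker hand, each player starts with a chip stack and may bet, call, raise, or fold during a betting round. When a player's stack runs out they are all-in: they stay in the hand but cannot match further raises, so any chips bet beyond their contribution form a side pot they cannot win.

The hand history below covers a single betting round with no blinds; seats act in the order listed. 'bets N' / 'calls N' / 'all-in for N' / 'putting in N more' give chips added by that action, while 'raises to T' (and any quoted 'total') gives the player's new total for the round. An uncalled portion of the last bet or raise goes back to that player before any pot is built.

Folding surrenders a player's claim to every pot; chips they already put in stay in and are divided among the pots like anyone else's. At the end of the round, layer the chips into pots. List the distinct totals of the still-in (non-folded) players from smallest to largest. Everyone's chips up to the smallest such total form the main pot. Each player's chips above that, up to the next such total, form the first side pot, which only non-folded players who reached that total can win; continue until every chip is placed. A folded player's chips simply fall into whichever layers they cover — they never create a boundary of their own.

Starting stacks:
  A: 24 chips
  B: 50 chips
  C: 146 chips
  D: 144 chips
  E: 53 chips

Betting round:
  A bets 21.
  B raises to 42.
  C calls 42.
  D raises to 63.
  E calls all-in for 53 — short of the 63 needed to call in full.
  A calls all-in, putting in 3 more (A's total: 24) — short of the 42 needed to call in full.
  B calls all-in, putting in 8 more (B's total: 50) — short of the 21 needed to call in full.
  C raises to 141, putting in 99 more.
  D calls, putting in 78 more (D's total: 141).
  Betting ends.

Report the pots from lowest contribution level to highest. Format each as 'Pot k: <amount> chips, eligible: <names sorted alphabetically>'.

Contributions: A=24, B=50, C=141, D=141, E=53
Pot levels (distinct totals of non-folded players): 24, 50, 53, 141
Layer 1-24: 24 each from A, B, C, D, E = 24*5 = 120 chips; eligible A, B, C, D, E
Layer 25-50: 26 each from B, C, D, E = 26*4 = 104 chips; eligible B, C, D, E
Layer 51-53: 3 each from C, D, E = 3*3 = 9 chips; eligible C, D, E
Layer 54-141: 88 each from C, D = 88*2 = 176 chips; eligible C, D

Pot 1: 120 chips, eligible: A, B, C, D, E
Pot 2: 104 chips, eligible: B, C, D, E
Pot 3: 9 chips, eligible: C, D, E
Pot 4: 176 chips, eligible: C, D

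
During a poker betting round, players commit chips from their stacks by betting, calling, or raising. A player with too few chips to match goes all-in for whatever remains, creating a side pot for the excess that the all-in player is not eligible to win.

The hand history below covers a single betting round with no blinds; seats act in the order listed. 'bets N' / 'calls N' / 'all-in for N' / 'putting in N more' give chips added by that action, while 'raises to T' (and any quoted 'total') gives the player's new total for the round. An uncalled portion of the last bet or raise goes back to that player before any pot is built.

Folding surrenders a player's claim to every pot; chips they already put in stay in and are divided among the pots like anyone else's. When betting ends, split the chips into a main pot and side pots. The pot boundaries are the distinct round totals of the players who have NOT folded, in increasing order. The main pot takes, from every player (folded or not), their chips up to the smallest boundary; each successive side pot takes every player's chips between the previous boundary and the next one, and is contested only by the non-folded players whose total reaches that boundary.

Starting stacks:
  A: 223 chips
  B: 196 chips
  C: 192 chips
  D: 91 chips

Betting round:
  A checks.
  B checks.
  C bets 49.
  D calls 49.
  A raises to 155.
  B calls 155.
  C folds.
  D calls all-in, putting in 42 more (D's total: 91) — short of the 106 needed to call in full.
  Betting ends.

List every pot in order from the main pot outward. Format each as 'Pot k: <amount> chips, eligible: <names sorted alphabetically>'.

Pot 1: 322 chips, eligible: A, B, D
Pot 2: 128 chips, eligible: A, B

Derivation:
Contributions: A=155, B=155, C=49, D=91
Folded: C
Pot levels (distinct totals of non-folded players): 91, 155
Layer 1-91: A 91 + B 91 + C 49 + D 91 = 322 chips; eligible A, B, D
Layer 92-155: 64 each from A, B = 64*2 = 128 chips; eligible A, B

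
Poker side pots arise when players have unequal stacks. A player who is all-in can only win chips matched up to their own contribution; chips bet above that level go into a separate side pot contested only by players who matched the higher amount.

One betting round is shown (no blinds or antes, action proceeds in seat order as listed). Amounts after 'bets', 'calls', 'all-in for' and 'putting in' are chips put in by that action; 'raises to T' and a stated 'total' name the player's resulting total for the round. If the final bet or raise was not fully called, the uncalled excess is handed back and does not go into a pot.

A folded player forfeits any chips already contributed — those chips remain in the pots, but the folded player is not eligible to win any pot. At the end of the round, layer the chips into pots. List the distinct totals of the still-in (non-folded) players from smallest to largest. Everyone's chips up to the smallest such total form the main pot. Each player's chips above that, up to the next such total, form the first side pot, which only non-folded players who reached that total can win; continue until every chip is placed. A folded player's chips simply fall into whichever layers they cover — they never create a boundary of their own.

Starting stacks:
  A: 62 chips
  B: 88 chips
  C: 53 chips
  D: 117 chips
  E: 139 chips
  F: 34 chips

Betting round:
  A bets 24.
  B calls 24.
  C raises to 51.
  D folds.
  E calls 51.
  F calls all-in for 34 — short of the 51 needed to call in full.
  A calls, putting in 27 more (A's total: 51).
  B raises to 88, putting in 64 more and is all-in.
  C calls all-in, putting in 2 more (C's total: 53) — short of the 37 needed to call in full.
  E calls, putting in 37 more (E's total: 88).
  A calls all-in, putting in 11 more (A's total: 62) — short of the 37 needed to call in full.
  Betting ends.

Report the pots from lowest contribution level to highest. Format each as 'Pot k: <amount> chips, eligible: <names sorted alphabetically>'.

Contributions: A=62, B=88, C=53, E=88, F=34
Folded: D
Pot levels (distinct totals of non-folded players): 34, 53, 62, 88
Layer 1-34: 34 each from A, B, C, E, F = 34*5 = 170 chips; eligible A, B, C, E, F
Layer 35-53: 19 each from A, B, C, E = 19*4 = 76 chips; eligible A, B, C, E
Layer 54-62: 9 each from A, B, E = 9*3 = 27 chips; eligible A, B, E
Layer 63-88: 26 each from B, E = 26*2 = 52 chips; eligible B, E

Pot 1: 170 chips, eligible: A, B, C, E, F
Pot 2: 76 chips, eligible: A, B, C, E
Pot 3: 27 chips, eligible: A, B, E
Pot 4: 52 chips, eligible: B, E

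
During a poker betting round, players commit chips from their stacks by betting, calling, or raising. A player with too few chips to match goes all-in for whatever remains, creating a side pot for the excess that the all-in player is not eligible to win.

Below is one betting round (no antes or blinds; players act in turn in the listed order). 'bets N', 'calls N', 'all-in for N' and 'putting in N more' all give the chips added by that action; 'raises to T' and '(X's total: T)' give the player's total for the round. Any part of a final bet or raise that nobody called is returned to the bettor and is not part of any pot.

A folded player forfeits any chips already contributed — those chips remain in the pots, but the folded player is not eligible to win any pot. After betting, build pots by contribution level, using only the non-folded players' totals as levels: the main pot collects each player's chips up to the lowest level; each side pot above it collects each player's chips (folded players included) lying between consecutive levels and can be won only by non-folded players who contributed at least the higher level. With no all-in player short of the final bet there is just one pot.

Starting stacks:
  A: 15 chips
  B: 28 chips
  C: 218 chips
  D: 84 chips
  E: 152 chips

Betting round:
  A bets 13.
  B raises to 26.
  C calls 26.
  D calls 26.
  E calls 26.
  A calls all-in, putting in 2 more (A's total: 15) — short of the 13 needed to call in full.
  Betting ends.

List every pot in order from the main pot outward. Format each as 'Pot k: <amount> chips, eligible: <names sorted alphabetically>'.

Contributions: A=15, B=26, C=26, D=26, E=26
Pot levels (distinct totals of non-folded players): 15, 26
Layer 1-15: 15 each from A, B, C, D, E = 15*5 = 75 chips; eligible A, B, C, D, E
Layer 16-26: 11 each from B, C, D, E = 11*4 = 44 chips; eligible B, C, D, E

Pot 1: 75 chips, eligible: A, B, C, D, E
Pot 2: 44 chips, eligible: B, C, D, E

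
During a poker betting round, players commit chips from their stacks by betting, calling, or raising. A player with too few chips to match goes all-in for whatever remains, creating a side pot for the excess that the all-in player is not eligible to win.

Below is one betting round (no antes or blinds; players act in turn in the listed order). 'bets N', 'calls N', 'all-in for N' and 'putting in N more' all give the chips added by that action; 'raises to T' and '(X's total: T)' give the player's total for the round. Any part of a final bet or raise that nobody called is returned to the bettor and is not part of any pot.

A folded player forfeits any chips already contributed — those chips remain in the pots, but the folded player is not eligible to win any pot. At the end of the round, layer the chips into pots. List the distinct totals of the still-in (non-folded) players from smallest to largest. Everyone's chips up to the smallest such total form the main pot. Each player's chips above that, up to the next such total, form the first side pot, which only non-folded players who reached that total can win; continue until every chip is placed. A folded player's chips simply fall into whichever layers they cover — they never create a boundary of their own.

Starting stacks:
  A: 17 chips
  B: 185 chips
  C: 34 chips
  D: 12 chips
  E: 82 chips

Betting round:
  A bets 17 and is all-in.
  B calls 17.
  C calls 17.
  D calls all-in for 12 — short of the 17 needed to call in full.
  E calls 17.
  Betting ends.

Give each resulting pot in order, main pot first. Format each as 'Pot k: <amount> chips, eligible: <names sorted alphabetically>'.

Pot 1: 60 chips, eligible: A, B, C, D, E
Pot 2: 20 chips, eligible: A, B, C, E

Derivation:
Contributions: A=17, B=17, C=17, D=12, E=17
Pot levels (distinct totals of non-folded players): 12, 17
Layer 1-12: 12 each from A, B, C, D, E = 12*5 = 60 chips; eligible A, B, C, D, E
Layer 13-17: 5 each from A, B, C, E = 5*4 = 20 chips; eligible A, B, C, E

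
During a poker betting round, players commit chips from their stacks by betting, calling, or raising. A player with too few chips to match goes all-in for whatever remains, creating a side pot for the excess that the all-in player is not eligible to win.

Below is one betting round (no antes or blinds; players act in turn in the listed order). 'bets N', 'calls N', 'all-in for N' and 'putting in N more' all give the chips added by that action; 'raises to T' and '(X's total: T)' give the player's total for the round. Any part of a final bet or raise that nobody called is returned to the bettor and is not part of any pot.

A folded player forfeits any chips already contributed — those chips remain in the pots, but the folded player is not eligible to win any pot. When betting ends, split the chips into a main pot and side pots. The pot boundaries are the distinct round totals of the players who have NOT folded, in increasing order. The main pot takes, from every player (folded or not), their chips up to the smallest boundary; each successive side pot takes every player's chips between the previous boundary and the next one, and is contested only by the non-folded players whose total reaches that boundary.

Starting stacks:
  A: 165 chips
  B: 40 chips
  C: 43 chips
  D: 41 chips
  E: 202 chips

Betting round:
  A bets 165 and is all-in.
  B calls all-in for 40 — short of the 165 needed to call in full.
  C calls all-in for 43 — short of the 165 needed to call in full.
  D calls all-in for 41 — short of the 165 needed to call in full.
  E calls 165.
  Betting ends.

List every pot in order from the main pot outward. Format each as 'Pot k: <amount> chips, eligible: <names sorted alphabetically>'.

Pot 1: 200 chips, eligible: A, B, C, D, E
Pot 2: 4 chips, eligible: A, C, D, E
Pot 3: 6 chips, eligible: A, C, E
Pot 4: 244 chips, eligible: A, E

Derivation:
Contributions: A=165, B=40, C=43, D=41, E=165
Pot levels (distinct totals of non-folded players): 40, 41, 43, 165
Layer 1-40: 40 each from A, B, C, D, E = 40*5 = 200 chips; eligible A, B, C, D, E
Layer 41-41: 1 each from A, C, D, E = 1*4 = 4 chips; eligible A, C, D, E
Layer 42-43: 2 each from A, C, E = 2*3 = 6 chips; eligible A, C, E
Layer 44-165: 122 each from A, E = 122*2 = 244 chips; eligible A, E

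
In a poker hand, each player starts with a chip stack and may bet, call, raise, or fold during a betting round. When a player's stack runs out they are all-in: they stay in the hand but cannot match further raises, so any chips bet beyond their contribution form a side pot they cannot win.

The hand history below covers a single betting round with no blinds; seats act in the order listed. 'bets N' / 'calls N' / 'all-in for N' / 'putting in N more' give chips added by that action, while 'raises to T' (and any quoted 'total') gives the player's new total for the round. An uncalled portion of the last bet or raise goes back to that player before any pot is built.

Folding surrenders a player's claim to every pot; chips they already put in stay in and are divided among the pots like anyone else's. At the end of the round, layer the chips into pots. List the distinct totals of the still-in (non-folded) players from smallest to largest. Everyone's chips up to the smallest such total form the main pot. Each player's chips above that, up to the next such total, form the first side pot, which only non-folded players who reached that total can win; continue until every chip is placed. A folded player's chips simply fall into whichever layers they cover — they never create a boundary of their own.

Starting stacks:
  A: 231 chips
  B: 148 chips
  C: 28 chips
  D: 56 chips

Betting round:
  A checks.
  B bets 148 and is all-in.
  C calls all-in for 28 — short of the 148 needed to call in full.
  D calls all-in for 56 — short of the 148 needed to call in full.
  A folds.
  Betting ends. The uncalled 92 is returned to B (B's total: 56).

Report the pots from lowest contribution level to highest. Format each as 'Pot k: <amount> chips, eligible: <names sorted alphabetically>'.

Contributions (after 92 returned to B): B=56, C=28, D=56
Folded: A
Pot levels (distinct totals of non-folded players): 28, 56
Layer 1-28: 28 each from B, C, D = 28*3 = 84 chips; eligible B, C, D
Layer 29-56: 28 each from B, D = 28*2 = 56 chips; eligible B, D

Pot 1: 84 chips, eligible: B, C, D
Pot 2: 56 chips, eligible: B, D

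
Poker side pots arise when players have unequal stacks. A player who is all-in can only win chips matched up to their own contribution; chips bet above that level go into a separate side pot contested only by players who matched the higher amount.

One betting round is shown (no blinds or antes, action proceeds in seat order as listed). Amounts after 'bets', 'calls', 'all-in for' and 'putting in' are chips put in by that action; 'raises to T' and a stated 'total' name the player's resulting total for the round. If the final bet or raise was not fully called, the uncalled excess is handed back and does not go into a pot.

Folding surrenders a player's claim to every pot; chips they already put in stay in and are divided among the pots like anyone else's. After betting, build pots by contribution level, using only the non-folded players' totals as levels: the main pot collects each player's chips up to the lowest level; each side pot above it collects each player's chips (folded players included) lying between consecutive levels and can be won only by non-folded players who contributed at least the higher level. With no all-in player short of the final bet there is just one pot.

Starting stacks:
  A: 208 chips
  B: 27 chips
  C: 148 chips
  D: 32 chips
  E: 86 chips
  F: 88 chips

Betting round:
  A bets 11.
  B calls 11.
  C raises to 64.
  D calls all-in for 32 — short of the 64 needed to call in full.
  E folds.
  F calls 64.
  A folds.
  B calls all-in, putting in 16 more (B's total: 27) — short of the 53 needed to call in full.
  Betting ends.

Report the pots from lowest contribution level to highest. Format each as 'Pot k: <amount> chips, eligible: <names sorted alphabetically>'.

Pot 1: 119 chips, eligible: B, C, D, F
Pot 2: 15 chips, eligible: C, D, F
Pot 3: 64 chips, eligible: C, F

Derivation:
Contributions: A=11, B=27, C=64, D=32, F=64
Folded: A, E
Pot levels (distinct totals of non-folded players): 27, 32, 64
Layer 1-27: A 11 + B 27 + C 27 + D 27 + F 27 = 119 chips; eligible B, C, D, F
Layer 28-32: 5 each from C, D, F = 5*3 = 15 chips; eligible C, D, F
Layer 33-64: 32 each from C, F = 32*2 = 64 chips; eligible C, F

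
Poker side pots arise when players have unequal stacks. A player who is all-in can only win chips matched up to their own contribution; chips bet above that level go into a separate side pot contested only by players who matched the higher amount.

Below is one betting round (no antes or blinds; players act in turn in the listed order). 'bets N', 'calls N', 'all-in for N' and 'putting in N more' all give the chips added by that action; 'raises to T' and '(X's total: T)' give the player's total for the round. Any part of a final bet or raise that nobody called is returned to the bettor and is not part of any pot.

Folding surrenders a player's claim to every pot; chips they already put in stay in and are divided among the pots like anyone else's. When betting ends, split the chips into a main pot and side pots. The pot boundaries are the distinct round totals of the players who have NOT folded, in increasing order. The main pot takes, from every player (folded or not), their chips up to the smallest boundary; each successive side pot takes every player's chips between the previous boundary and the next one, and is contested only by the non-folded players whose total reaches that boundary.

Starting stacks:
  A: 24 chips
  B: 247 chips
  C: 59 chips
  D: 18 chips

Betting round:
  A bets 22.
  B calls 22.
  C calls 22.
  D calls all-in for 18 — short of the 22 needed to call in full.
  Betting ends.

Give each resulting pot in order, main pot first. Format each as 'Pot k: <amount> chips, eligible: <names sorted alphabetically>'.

Pot 1: 72 chips, eligible: A, B, C, D
Pot 2: 12 chips, eligible: A, B, C

Derivation:
Contributions: A=22, B=22, C=22, D=18
Pot levels (distinct totals of non-folded players): 18, 22
Layer 1-18: 18 each from A, B, C, D = 18*4 = 72 chips; eligible A, B, C, D
Layer 19-22: 4 each from A, B, C = 4*3 = 12 chips; eligible A, B, C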